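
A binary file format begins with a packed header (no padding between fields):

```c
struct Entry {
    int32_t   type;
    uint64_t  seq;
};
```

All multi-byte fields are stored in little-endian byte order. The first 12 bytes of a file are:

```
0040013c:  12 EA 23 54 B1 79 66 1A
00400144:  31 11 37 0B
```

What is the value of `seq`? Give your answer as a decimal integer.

808133560730286513

`seq` follows `type` (4 bytes), so it starts at byte offset 4 and occupies 8 bytes.
Bytes at offsets 4..11: B1 79 66 1A 31 11 37 0B.
In little-endian order the low byte comes first in memory.
Reassemble most-significant byte first: 0B 37 11 31 1A 66 79 B1 → 0x0B3711311A6679B1.
0x0B3711311A6679B1 = 808133560730286513.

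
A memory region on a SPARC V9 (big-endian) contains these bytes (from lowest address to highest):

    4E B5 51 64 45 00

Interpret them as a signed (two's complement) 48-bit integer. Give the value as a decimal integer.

86540661572864

In big-endian order the high byte comes first in memory.
The bytes are already most-significant first: 0x4EB551644500.
0x4EB551644500 = 86540661572864.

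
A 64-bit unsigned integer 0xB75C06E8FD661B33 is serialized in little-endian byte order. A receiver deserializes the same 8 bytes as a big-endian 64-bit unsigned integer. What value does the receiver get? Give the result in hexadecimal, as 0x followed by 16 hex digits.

Stored little-endian, the bytes at ascending addresses are 33 1B 66 FD E8 06 5C B7.
Read back as big-endian, the last byte is least significant, giving 0x331B66FDE8065CB7.

0x331B66FDE8065CB7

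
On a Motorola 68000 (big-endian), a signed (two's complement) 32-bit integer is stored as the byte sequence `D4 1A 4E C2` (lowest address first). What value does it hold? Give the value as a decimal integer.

Big-endian: lowest address holds the most-significant byte.
The bytes are already most-significant first: 0xD41A4EC2.
Top bit is set, so as a signed 32-bit value this is 0xD41A4EC2 − 2^32 = -736473406.

-736473406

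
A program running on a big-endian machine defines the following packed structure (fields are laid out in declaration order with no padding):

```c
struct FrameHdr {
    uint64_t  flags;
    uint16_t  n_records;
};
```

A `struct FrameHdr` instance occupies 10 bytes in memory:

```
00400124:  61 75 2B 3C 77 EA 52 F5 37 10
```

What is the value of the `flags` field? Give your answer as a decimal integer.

`flags` is the first field, at byte offset 0, occupying 8 bytes.
Bytes at offsets 0..7: 61 75 2B 3C 77 EA 52 F5.
In big-endian order the high byte comes first in memory.
The bytes are already most-significant first: 0x61752B3C77EA52F5.
0x61752B3C77EA52F5 = 7022566732664034037.

7022566732664034037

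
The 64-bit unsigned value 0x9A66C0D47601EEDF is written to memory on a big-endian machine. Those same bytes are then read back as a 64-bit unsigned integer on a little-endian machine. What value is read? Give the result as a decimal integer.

16135836124802213530

Stored big-endian, the bytes at ascending addresses are 9A 66 C0 D4 76 01 EE DF.
Read back as little-endian, the first byte is least significant, giving 0xDFEE0176D4C0669A.
0xDFEE0176D4C0669A = 16135836124802213530.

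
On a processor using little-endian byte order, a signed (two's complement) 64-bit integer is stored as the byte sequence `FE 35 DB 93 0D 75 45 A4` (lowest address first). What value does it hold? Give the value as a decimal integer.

-6609748176920693250

Little-endian stores the least-significant byte at the lowest address.
Reassemble most-significant byte first: A4 45 75 0D 93 DB 35 FE → 0xA445750D93DB35FE.
Top bit is set, so as a signed 64-bit value this is 0xA445750D93DB35FE − 2^64 = -6609748176920693250.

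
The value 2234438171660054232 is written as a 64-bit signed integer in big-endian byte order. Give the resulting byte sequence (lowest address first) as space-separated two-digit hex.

1F 02 51 AD B6 5E EE D8

2234438171660054232 in hexadecimal, padded to 64 bits, is 0x1F0251ADB65EEED8.
Split into bytes (most-significant first): 1F 02 51 AD B6 5E EE D8.
Big-endian: lowest address holds the most-significant byte.
So the memory order matches the most-significant-first order: 1F 02 51 AD B6 5E EE D8.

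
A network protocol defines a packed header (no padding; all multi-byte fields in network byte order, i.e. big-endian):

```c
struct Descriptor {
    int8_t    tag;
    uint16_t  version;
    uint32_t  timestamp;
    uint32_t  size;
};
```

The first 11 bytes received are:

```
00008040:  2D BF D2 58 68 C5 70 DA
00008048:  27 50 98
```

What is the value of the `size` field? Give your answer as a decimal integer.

3660009624

`size` follows `tag` (1 B), `version` (2 B), `timestamp` (4 B), so it starts at offset 1 + 2 + 4 = 7 and occupies 4 bytes.
Bytes at offsets 7..10: DA 27 50 98.
In big-endian order the high byte comes first in memory.
The bytes are already most-significant first: 0xDA275098.
0xDA275098 = 3660009624.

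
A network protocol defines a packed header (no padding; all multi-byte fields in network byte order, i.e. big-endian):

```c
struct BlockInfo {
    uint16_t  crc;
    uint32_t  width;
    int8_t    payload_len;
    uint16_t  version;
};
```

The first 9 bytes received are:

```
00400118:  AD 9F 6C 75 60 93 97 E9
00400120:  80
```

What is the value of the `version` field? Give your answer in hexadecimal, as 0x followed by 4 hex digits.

0xE980

`version` follows `crc` (2 B), `width` (4 B), `payload_len` (1 B), so it starts at offset 2 + 4 + 1 = 7 and occupies 2 bytes.
Bytes at offsets 7..8: E9 80.
Big-endian: lowest address holds the most-significant byte.
The bytes are already most-significant first: 0xE980.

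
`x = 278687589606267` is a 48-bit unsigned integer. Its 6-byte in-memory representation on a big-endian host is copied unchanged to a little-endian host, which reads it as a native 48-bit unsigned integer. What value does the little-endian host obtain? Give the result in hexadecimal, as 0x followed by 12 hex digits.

278687589606267 in 48-bit hexadecimal is 0xFD7702C8237B.
Stored big-endian, the bytes at ascending addresses are FD 77 02 C8 23 7B.
Read back as little-endian, the first byte is least significant, giving 0x7B23C80277FD.

0x7B23C80277FD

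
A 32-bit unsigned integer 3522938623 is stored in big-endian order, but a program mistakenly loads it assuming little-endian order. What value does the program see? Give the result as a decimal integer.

4291230673

3522938623 in 32-bit hexadecimal is 0xD1FBC6FF.
Stored big-endian, the bytes at ascending addresses are D1 FB C6 FF.
Read back as little-endian, the first byte is least significant, giving 0xFFC6FBD1.
0xFFC6FBD1 = 4291230673.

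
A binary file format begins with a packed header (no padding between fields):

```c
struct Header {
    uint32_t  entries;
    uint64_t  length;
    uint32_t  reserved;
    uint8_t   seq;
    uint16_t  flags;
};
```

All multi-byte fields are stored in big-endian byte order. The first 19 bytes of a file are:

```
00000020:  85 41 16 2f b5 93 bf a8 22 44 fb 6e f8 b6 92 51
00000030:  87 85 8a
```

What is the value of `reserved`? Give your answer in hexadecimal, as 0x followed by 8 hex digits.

`reserved` follows `entries` (4 B), `length` (8 B), so it starts at offset 4 + 8 = 12 and occupies 4 bytes.
Bytes at offsets 12..15: F8 B6 92 51.
Big-endian: lowest address holds the most-significant byte.
The bytes are already most-significant first: 0xF8B69251.

0xF8B69251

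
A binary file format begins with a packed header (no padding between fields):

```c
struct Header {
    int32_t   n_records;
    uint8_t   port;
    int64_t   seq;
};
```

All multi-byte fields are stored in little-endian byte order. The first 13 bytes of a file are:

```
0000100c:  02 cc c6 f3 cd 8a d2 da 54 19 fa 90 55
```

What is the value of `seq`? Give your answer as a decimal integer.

6165702876574962314

`seq` follows `n_records` (4 B), `port` (1 B), so it starts at offset 4 + 1 = 5 and occupies 8 bytes.
Bytes at offsets 5..12: 8A D2 DA 54 19 FA 90 55.
Little-endian stores the least-significant byte at the lowest address.
Reassemble most-significant byte first: 55 90 FA 19 54 DA D2 8A → 0x5590FA1954DAD28A.
0x5590FA1954DAD28A = 6165702876574962314.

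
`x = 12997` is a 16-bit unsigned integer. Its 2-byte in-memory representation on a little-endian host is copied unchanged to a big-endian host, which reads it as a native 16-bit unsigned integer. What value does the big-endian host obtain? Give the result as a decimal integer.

12997 in 16-bit hexadecimal is 0x32C5.
Stored little-endian, the bytes at ascending addresses are C5 32.
Read back as big-endian, the last byte is least significant, giving 0xC532.
0xC532 = 50482.

50482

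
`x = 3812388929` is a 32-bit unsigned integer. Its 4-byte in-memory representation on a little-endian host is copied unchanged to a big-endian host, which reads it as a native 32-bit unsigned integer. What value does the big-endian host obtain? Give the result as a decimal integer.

3812388929 in 32-bit hexadecimal is 0xE33C7041.
Stored little-endian, the bytes at ascending addresses are 41 70 3C E3.
Read back as big-endian, the last byte is least significant, giving 0x41703CE3.
0x41703CE3 = 1097874659.

1097874659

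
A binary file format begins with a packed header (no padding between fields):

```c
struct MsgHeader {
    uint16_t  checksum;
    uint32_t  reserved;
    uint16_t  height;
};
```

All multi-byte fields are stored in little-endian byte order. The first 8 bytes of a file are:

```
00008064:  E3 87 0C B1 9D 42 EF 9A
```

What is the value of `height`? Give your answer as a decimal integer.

39663

`height` follows `checksum` (2 B), `reserved` (4 B), so it starts at offset 2 + 4 = 6 and occupies 2 bytes.
Bytes at offsets 6..7: EF 9A.
Little-endian stores the least-significant byte at the lowest address.
Reassemble most-significant byte first: 9A EF → 0x9AEF.
0x9AEF = 39663.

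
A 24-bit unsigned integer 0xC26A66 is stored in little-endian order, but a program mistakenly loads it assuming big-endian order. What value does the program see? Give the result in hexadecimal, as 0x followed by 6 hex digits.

Stored little-endian, the bytes at ascending addresses are 66 6A C2.
Read back as big-endian, the last byte is least significant, giving 0x666AC2.

0x666AC2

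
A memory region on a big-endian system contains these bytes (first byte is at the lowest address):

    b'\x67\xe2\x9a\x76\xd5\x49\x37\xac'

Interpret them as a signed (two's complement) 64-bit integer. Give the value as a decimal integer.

7485715365818349484

In big-endian order the high byte comes first in memory.
The bytes are already most-significant first: 0x67E29A76D54937AC.
0x67E29A76D54937AC = 7485715365818349484.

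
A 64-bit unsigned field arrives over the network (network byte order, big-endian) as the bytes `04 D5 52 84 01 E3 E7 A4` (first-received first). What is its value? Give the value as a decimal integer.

348275273111955364

Big-endian: lowest address holds the most-significant byte.
The bytes are already most-significant first: 0x04D5528401E3E7A4.
0x04D5528401E3E7A4 = 348275273111955364.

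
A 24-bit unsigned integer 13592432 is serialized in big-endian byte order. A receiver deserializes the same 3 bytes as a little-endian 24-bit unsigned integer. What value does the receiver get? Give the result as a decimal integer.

7366607

13592432 in 24-bit hexadecimal is 0xCF6770.
Stored big-endian, the bytes at ascending addresses are CF 67 70.
Read back as little-endian, the first byte is least significant, giving 0x7067CF.
0x7067CF = 7366607.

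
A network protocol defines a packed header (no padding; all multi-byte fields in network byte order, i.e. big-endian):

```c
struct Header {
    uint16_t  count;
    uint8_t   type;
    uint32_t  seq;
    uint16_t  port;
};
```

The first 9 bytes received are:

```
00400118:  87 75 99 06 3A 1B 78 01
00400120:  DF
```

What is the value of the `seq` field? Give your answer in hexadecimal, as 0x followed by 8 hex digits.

`seq` follows `count` (2 B), `type` (1 B), so it starts at offset 2 + 1 = 3 and occupies 4 bytes.
Bytes at offsets 3..6: 06 3A 1B 78.
Big-endian: lowest address holds the most-significant byte.
The bytes are already most-significant first: 0x063A1B78.

0x063A1B78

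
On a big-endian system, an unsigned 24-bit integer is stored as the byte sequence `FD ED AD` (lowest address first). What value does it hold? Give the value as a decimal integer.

16641453

In big-endian order the high byte comes first in memory.
The bytes are already most-significant first: 0xFDEDAD.
0xFDEDAD = 16641453.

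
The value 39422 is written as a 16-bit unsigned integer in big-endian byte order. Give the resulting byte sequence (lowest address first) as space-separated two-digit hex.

39422 in hexadecimal, padded to 16 bits, is 0x99FE.
Split into bytes (most-significant first): 99 FE.
Big-endian stores the most-significant byte at the lowest address.
So the memory order matches the most-significant-first order: 99 FE.

99 FE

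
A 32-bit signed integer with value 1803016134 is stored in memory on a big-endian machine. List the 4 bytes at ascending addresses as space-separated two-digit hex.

1803016134 in hexadecimal, padded to 32 bits, is 0x6B77D7C6.
Split into bytes (most-significant first): 6B 77 D7 C6.
Big-endian stores the most-significant byte at the lowest address.
So the memory order matches the most-significant-first order: 6B 77 D7 C6.

6B 77 D7 C6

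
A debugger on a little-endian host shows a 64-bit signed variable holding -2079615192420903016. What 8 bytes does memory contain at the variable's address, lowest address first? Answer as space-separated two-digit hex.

Two's complement of -2079615192420903016 in 64 bits: 2079615192420903016 = 0x1CDC46FFCDC0E868; invert → 0xE323B900323F1797; add 1 → 0xE323B900323F1798.
Split into bytes (most-significant first): E3 23 B9 00 32 3F 17 98.
In little-endian order the low byte comes first in memory.
So at ascending addresses the bytes are 98 17 3F 32 00 B9 23 E3.

98 17 3F 32 00 B9 23 E3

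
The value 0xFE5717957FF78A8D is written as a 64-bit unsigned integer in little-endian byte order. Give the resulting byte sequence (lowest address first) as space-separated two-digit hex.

Split into bytes (most-significant first): FE 57 17 95 7F F7 8A 8D.
Little-endian stores the least-significant byte at the lowest address.
So at ascending addresses the bytes are 8D 8A F7 7F 95 17 57 FE.

8D 8A F7 7F 95 17 57 FE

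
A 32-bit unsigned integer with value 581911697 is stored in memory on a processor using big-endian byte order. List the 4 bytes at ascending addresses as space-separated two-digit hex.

581911697 in hexadecimal, padded to 32 bits, is 0x22AF4491.
Split into bytes (most-significant first): 22 AF 44 91.
In big-endian order the high byte comes first in memory.
So the memory order matches the most-significant-first order: 22 AF 44 91.

22 AF 44 91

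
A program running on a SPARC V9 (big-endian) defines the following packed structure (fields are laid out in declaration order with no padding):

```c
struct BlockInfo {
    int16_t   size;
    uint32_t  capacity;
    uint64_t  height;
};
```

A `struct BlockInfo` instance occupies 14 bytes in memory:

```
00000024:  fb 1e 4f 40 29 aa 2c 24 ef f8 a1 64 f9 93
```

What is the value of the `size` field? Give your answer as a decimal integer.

`size` is the first field, at byte offset 0, occupying 2 bytes.
Bytes at offsets 0..1: FB 1E.
Big-endian: lowest address holds the most-significant byte.
The bytes are already most-significant first: 0xFB1E.
Top bit is set, so as a signed 16-bit value this is 0xFB1E − 2^16 = -1250.

-1250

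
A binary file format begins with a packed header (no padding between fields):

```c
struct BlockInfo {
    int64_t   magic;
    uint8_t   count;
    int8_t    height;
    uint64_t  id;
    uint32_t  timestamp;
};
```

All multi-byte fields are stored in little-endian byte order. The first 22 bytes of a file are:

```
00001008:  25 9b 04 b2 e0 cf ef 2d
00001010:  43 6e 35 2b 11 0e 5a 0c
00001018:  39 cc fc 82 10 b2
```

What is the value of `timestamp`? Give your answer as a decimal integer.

`timestamp` follows `magic` (8 B), `count` (1 B), `height` (1 B), `id` (8 B), so it starts at offset 8 + 1 + 1 + 8 = 18 and occupies 4 bytes.
Bytes at offsets 18..21: FC 82 10 B2.
Little-endian: lowest address holds the least-significant byte.
Reassemble most-significant byte first: B2 10 82 FC → 0xB21082FC.
0xB21082FC = 2987426556.

2987426556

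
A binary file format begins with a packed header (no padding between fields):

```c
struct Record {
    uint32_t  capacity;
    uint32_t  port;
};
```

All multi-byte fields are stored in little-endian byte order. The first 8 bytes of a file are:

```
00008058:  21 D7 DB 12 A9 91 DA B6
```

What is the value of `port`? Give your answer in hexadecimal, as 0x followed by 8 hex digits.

`port` follows `capacity` (4 bytes), so it starts at byte offset 4 and occupies 4 bytes.
Bytes at offsets 4..7: A9 91 DA B6.
Little-endian stores the least-significant byte at the lowest address.
Reassemble most-significant byte first: B6 DA 91 A9 → 0xB6DA91A9.

0xB6DA91A9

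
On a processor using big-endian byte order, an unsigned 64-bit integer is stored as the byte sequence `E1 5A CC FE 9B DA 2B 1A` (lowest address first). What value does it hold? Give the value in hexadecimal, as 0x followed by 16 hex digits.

0xE15ACCFE9BDA2B1A

In big-endian order the high byte comes first in memory.
The bytes are already most-significant first: 0xE15ACCFE9BDA2B1A.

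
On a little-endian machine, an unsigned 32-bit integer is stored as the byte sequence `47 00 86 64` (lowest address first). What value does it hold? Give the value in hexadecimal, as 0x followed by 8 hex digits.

0x64860047

Little-endian stores the least-significant byte at the lowest address.
Reassemble most-significant byte first: 64 86 00 47 → 0x64860047.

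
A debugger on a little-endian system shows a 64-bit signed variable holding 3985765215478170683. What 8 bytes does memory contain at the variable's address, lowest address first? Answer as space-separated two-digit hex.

3985765215478170683 in hexadecimal, padded to 64 bits, is 0x3750485892AF443B.
Split into bytes (most-significant first): 37 50 48 58 92 AF 44 3B.
Little-endian stores the least-significant byte at the lowest address.
So at ascending addresses the bytes are 3B 44 AF 92 58 48 50 37.

3B 44 AF 92 58 48 50 37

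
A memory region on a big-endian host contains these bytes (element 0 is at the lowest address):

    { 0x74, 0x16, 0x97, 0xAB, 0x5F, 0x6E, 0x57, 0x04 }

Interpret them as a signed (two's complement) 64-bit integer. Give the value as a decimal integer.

In big-endian order the high byte comes first in memory.
The bytes are already most-significant first: 0x741697AB5F6E5704.
0x741697AB5F6E5704 = 8365040120183543556.

8365040120183543556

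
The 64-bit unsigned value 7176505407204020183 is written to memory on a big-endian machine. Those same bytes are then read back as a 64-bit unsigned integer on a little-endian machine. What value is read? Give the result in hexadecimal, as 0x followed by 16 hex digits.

0xD7CF1025A5119863

7176505407204020183 in 64-bit hexadecimal is 0x639811A52510CFD7.
Stored big-endian, the bytes at ascending addresses are 63 98 11 A5 25 10 CF D7.
Read back as little-endian, the first byte is least significant, giving 0xD7CF1025A5119863.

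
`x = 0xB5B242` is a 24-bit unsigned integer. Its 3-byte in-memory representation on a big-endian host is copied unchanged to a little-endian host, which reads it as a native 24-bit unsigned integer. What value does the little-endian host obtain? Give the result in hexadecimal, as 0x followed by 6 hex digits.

Stored big-endian, the bytes at ascending addresses are B5 B2 42.
Read back as little-endian, the first byte is least significant, giving 0x42B2B5.

0x42B2B5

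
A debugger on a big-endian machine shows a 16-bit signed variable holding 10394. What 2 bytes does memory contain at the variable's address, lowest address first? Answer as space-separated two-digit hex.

28 9A

10394 in hexadecimal, padded to 16 bits, is 0x289A.
Split into bytes (most-significant first): 28 9A.
Big-endian stores the most-significant byte at the lowest address.
So the memory order matches the most-significant-first order: 28 9A.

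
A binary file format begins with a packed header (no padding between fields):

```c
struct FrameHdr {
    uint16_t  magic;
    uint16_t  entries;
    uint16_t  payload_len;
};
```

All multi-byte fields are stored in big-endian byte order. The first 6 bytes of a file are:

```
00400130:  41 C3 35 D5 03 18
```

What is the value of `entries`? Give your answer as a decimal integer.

13781

`entries` follows `magic` (2 bytes), so it starts at byte offset 2 and occupies 2 bytes.
Bytes at offsets 2..3: 35 D5.
In big-endian order the high byte comes first in memory.
The bytes are already most-significant first: 0x35D5.
0x35D5 = 13781.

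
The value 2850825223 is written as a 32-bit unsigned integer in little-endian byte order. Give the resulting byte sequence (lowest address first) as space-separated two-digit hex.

2850825223 in hexadecimal, padded to 32 bits, is 0xA9EC2407.
Split into bytes (most-significant first): A9 EC 24 07.
In little-endian order the low byte comes first in memory.
So at ascending addresses the bytes are 07 24 EC A9.

07 24 EC A9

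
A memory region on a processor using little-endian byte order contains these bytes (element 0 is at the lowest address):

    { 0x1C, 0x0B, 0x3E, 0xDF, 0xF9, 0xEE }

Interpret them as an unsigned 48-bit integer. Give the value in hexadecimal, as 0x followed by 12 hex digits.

Little-endian: lowest address holds the least-significant byte.
Reassemble most-significant byte first: EE F9 DF 3E 0B 1C → 0xEEF9DF3E0B1C.

0xEEF9DF3E0B1C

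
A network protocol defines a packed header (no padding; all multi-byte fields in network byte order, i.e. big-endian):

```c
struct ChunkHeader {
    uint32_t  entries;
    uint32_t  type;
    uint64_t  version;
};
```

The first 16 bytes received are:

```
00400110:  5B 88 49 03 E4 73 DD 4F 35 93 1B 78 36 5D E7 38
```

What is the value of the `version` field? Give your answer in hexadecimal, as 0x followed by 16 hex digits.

0x35931B78365DE738

`version` follows `entries` (4 B), `type` (4 B), so it starts at offset 4 + 4 = 8 and occupies 8 bytes.
Bytes at offsets 8..15: 35 93 1B 78 36 5D E7 38.
In big-endian order the high byte comes first in memory.
The bytes are already most-significant first: 0x35931B78365DE738.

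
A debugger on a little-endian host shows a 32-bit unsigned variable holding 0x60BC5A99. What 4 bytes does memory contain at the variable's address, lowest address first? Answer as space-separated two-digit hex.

99 5A BC 60

Split into bytes (most-significant first): 60 BC 5A 99.
In little-endian order the low byte comes first in memory.
So at ascending addresses the bytes are 99 5A BC 60.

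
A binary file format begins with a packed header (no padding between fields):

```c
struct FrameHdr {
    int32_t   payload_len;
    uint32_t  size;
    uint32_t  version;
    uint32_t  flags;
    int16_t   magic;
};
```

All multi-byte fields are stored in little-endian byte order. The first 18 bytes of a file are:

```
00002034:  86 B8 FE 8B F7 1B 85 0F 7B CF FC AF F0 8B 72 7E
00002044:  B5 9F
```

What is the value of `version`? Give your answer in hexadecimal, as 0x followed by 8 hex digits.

0xAFFCCF7B

`version` follows `payload_len` (4 B), `size` (4 B), so it starts at offset 4 + 4 = 8 and occupies 4 bytes.
Bytes at offsets 8..11: 7B CF FC AF.
Little-endian stores the least-significant byte at the lowest address.
Reassemble most-significant byte first: AF FC CF 7B → 0xAFFCCF7B.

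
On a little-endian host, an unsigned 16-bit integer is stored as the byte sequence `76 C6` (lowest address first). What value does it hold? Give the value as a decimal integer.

Little-endian: lowest address holds the least-significant byte.
Reassemble most-significant byte first: C6 76 → 0xC676.
0xC676 = 50806.

50806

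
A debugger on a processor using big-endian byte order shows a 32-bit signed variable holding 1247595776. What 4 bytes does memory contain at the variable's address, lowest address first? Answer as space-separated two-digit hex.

1247595776 in hexadecimal, padded to 32 bits, is 0x4A5CCD00.
Split into bytes (most-significant first): 4A 5C CD 00.
Big-endian stores the most-significant byte at the lowest address.
So the memory order matches the most-significant-first order: 4A 5C CD 00.

4A 5C CD 00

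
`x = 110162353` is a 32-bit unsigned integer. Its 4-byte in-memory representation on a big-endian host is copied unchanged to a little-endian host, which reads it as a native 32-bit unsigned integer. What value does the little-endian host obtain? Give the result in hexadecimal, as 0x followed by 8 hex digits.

0xB1F19006

110162353 in 32-bit hexadecimal is 0x0690F1B1.
Stored big-endian, the bytes at ascending addresses are 06 90 F1 B1.
Read back as little-endian, the first byte is least significant, giving 0xB1F19006.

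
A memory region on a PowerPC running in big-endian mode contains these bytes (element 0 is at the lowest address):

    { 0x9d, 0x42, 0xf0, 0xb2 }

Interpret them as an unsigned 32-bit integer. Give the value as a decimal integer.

2638409906

In big-endian order the high byte comes first in memory.
The bytes are already most-significant first: 0x9D42F0B2.
0x9D42F0B2 = 2638409906.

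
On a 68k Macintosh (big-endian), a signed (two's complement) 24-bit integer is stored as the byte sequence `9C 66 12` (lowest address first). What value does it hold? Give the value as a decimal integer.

Big-endian stores the most-significant byte at the lowest address.
The bytes are already most-significant first: 0x9C6612.
Top bit is set, so as a signed 24-bit value this is 0x9C6612 − 2^24 = -6527470.

-6527470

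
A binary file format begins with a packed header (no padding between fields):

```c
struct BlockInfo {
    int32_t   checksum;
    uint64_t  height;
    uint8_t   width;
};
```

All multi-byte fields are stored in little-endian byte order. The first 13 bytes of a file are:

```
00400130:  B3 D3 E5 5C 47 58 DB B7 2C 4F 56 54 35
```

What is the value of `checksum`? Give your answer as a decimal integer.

1558565811

`checksum` is the first field, at byte offset 0, occupying 4 bytes.
Bytes at offsets 0..3: B3 D3 E5 5C.
Little-endian stores the least-significant byte at the lowest address.
Reassemble most-significant byte first: 5C E5 D3 B3 → 0x5CE5D3B3.
0x5CE5D3B3 = 1558565811.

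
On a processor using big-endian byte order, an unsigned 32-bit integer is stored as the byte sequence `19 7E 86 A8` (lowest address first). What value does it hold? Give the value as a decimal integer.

Big-endian: lowest address holds the most-significant byte.
The bytes are already most-significant first: 0x197E86A8.
0x197E86A8 = 427722408.

427722408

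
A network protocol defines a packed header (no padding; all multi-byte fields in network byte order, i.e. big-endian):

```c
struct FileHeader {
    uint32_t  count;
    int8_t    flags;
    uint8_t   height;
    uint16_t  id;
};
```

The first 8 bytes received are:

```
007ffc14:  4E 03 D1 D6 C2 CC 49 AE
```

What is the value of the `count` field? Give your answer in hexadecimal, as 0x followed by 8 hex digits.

`count` is the first field, at byte offset 0, occupying 4 bytes.
Bytes at offsets 0..3: 4E 03 D1 D6.
Big-endian stores the most-significant byte at the lowest address.
The bytes are already most-significant first: 0x4E03D1D6.

0x4E03D1D6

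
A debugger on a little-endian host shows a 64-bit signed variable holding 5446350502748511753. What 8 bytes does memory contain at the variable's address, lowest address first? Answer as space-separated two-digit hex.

5446350502748511753 in hexadecimal, padded to 64 bits, is 0x4B9552ED1E985E09.
Split into bytes (most-significant first): 4B 95 52 ED 1E 98 5E 09.
Little-endian: lowest address holds the least-significant byte.
So at ascending addresses the bytes are 09 5E 98 1E ED 52 95 4B.

09 5E 98 1E ED 52 95 4B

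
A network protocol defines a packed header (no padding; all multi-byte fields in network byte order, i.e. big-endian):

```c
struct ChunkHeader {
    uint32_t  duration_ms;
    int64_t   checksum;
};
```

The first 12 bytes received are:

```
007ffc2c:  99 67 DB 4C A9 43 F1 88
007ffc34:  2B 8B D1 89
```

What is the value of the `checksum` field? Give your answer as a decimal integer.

`checksum` follows `duration_ms` (4 bytes), so it starts at byte offset 4 and occupies 8 bytes.
Bytes at offsets 4..11: A9 43 F1 88 2B 8B D1 89.
Big-endian: lowest address holds the most-significant byte.
The bytes are already most-significant first: 0xA943F1882B8BD189.
Top bit is set, so as a signed 64-bit value this is 0xA943F1882B8BD189 − 2^64 = -6249886290711686775.

-6249886290711686775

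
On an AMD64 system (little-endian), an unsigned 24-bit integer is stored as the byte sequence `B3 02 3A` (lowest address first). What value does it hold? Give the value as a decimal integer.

Little-endian: lowest address holds the least-significant byte.
Reassemble most-significant byte first: 3A 02 B3 → 0x3A02B3.
0x3A02B3 = 3801779.

3801779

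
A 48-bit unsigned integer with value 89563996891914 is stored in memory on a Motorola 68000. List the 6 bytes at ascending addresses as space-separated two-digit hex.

51 75 3E 38 2B 0A

89563996891914 in hexadecimal, padded to 48 bits, is 0x51753E382B0A.
Split into bytes (most-significant first): 51 75 3E 38 2B 0A.
Big-endian stores the most-significant byte at the lowest address.
So the memory order matches the most-significant-first order: 51 75 3E 38 2B 0A.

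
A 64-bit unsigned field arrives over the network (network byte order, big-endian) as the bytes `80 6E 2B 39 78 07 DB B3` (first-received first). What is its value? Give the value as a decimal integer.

9254381810119859123

Big-endian stores the most-significant byte at the lowest address.
The bytes are already most-significant first: 0x806E2B397807DBB3.
0x806E2B397807DBB3 = 9254381810119859123.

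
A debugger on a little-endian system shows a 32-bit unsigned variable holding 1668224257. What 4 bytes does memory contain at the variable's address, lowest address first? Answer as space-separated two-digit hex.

01 15 6F 63

1668224257 in hexadecimal, padded to 32 bits, is 0x636F1501.
Split into bytes (most-significant first): 63 6F 15 01.
Little-endian stores the least-significant byte at the lowest address.
So at ascending addresses the bytes are 01 15 6F 63.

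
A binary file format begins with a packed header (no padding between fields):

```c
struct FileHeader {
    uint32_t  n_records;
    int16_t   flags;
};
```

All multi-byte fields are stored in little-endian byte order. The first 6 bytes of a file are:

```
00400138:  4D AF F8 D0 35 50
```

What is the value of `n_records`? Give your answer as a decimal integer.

`n_records` is the first field, at byte offset 0, occupying 4 bytes.
Bytes at offsets 0..3: 4D AF F8 D0.
Little-endian stores the least-significant byte at the lowest address.
Reassemble most-significant byte first: D0 F8 AF 4D → 0xD0F8AF4D.
0xD0F8AF4D = 3505958733.

3505958733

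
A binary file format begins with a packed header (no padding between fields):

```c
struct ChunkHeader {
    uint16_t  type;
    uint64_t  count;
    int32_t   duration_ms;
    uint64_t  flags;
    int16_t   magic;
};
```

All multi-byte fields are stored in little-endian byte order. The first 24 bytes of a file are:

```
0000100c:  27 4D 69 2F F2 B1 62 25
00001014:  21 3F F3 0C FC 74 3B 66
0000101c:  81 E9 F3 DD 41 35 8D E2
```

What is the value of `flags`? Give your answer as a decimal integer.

3837592397160736315

`flags` follows `type` (2 B), `count` (8 B), `duration_ms` (4 B), so it starts at offset 2 + 8 + 4 = 14 and occupies 8 bytes.
Bytes at offsets 14..21: 3B 66 81 E9 F3 DD 41 35.
In little-endian order the low byte comes first in memory.
Reassemble most-significant byte first: 35 41 DD F3 E9 81 66 3B → 0x3541DDF3E981663B.
0x3541DDF3E981663B = 3837592397160736315.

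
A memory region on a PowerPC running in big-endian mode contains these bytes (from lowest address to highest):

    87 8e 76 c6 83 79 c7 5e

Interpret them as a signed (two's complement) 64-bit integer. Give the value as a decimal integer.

In big-endian order the high byte comes first in memory.
The bytes are already most-significant first: 0x878E76C68379C75E.
Top bit is set, so as a signed 64-bit value this is 0x878E76C68379C75E − 2^64 = -8678868836914968738.

-8678868836914968738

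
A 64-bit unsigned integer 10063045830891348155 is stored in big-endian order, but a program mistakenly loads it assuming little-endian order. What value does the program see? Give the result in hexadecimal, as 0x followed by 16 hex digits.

10063045830891348155 in 64-bit hexadecimal is 0x8BA71EDDECC120BB.
Stored big-endian, the bytes at ascending addresses are 8B A7 1E DD EC C1 20 BB.
Read back as little-endian, the first byte is least significant, giving 0xBB20C1ECDD1EA78B.

0xBB20C1ECDD1EA78B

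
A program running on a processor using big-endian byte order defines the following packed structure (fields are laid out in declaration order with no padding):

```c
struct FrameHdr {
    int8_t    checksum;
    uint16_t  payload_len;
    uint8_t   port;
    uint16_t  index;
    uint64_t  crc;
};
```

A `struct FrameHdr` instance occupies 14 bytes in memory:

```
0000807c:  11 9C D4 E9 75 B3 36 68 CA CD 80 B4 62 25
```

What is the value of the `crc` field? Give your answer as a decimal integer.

`crc` follows `checksum` (1 B), `payload_len` (2 B), `port` (1 B), `index` (2 B), so it starts at offset 1 + 2 + 1 + 2 = 6 and occupies 8 bytes.
Bytes at offsets 6..13: 36 68 CA CD 80 B4 62 25.
Big-endian: lowest address holds the most-significant byte.
The bytes are already most-significant first: 0x3668CACD80B46225.
0x3668CACD80B46225 = 3920606459602428453.

3920606459602428453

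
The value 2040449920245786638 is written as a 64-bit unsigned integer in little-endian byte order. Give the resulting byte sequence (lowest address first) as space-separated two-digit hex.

2040449920245786638 in hexadecimal, padded to 64 bits, is 0x1C5122644639680E.
Split into bytes (most-significant first): 1C 51 22 64 46 39 68 0E.
Little-endian: lowest address holds the least-significant byte.
So at ascending addresses the bytes are 0E 68 39 46 64 22 51 1C.

0E 68 39 46 64 22 51 1C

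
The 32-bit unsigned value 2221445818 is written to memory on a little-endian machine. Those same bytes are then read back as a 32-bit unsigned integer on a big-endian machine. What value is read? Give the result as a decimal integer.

3130157188

2221445818 in 32-bit hexadecimal is 0x846892BA.
Stored little-endian, the bytes at ascending addresses are BA 92 68 84.
Read back as big-endian, the last byte is least significant, giving 0xBA926884.
0xBA926884 = 3130157188.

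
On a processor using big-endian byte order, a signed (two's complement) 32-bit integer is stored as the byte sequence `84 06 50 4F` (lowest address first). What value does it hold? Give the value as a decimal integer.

In big-endian order the high byte comes first in memory.
The bytes are already most-significant first: 0x8406504F.
Top bit is set, so as a signed 32-bit value this is 0x8406504F − 2^32 = -2079961009.

-2079961009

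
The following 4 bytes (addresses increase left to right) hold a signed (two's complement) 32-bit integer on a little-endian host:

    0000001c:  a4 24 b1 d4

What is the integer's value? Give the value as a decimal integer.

-726588252

Little-endian stores the least-significant byte at the lowest address.
Reassemble most-significant byte first: D4 B1 24 A4 → 0xD4B124A4.
Top bit is set, so as a signed 32-bit value this is 0xD4B124A4 − 2^32 = -726588252.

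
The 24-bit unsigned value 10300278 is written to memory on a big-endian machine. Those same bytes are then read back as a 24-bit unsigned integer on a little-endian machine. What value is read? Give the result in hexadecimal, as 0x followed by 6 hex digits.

10300278 in 24-bit hexadecimal is 0x9D2B76.
Stored big-endian, the bytes at ascending addresses are 9D 2B 76.
Read back as little-endian, the first byte is least significant, giving 0x762B9D.

0x762B9D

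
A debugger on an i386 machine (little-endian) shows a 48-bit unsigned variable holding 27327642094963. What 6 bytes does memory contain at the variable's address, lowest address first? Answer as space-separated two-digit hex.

27327642094963 in hexadecimal, padded to 48 bits, is 0x18DAB6664D73.
Split into bytes (most-significant first): 18 DA B6 66 4D 73.
Little-endian: lowest address holds the least-significant byte.
So at ascending addresses the bytes are 73 4D 66 B6 DA 18.

73 4D 66 B6 DA 18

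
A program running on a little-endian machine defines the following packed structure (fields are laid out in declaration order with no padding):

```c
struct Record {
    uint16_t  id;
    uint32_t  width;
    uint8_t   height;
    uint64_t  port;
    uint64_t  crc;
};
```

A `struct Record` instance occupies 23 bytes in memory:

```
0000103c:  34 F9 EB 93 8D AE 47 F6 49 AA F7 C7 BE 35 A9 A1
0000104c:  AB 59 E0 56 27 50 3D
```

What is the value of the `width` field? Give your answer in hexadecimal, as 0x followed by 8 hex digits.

0xAE8D93EB

`width` follows `id` (2 bytes), so it starts at byte offset 2 and occupies 4 bytes.
Bytes at offsets 2..5: EB 93 8D AE.
Little-endian stores the least-significant byte at the lowest address.
Reassemble most-significant byte first: AE 8D 93 EB → 0xAE8D93EB.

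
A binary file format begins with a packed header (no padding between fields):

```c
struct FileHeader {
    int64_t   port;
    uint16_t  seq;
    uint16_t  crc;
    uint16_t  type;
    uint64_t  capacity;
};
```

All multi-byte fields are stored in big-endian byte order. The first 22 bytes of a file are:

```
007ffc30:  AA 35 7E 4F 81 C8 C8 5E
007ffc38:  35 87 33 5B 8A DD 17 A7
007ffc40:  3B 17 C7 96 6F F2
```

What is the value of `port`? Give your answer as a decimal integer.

-6181896033551202210

`port` is the first field, at byte offset 0, occupying 8 bytes.
Bytes at offsets 0..7: AA 35 7E 4F 81 C8 C8 5E.
Big-endian: lowest address holds the most-significant byte.
The bytes are already most-significant first: 0xAA357E4F81C8C85E.
Top bit is set, so as a signed 64-bit value this is 0xAA357E4F81C8C85E − 2^64 = -6181896033551202210.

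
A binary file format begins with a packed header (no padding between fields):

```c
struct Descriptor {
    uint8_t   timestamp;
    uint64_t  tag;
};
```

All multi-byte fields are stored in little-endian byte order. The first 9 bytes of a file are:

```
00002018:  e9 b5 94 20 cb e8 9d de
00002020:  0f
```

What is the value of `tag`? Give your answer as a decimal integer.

1143524978564568245

`tag` follows `timestamp` (1 byte), so it starts at byte offset 1 and occupies 8 bytes.
Bytes at offsets 1..8: B5 94 20 CB E8 9D DE 0F.
Little-endian: lowest address holds the least-significant byte.
Reassemble most-significant byte first: 0F DE 9D E8 CB 20 94 B5 → 0x0FDE9DE8CB2094B5.
0x0FDE9DE8CB2094B5 = 1143524978564568245.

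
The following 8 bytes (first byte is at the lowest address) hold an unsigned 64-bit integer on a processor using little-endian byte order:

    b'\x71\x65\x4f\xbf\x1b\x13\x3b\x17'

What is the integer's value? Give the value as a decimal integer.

Little-endian: lowest address holds the least-significant byte.
Reassemble most-significant byte first: 17 3B 13 1B BF 4F 65 71 → 0x173B131BBF4F6571.
0x173B131BBF4F6571 = 1673952696392967537.

1673952696392967537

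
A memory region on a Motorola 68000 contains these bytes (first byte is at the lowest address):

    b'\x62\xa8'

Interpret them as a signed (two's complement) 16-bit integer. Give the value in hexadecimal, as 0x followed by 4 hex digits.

In big-endian order the high byte comes first in memory.
The bytes are already most-significant first: 0x62A8.

0x62A8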